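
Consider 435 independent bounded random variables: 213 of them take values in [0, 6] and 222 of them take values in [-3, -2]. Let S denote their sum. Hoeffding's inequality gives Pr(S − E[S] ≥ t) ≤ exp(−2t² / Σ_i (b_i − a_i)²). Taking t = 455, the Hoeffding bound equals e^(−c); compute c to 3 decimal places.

52.478

Σ(b_i − a_i)² = 213·6² + 222·1² = 7890.
c = 2t² / 7890 = 2·455² / 7890 = 52.4778.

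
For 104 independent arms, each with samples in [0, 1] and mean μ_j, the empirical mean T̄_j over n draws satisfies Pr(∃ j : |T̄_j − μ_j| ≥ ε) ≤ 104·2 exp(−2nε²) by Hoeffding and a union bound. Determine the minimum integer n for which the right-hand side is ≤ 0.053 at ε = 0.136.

224

Need 2·104·exp(−2nε²) ≤ 0.053, i.e. exp(−2nε²) ≤ 0.053/208.
So 2nε² ≥ ln(208/0.053) = 8.275001.
Hence n ≥ 8.275001/(2·0.136²) = 223.697.
The smallest integer n is 224.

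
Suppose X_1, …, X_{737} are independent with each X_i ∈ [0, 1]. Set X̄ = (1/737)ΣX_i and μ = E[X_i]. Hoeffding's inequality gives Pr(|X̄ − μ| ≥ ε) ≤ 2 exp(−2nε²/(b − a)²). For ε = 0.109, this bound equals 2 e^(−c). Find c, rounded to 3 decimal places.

17.513

c = 2nε²/(b − a)² = 2·737·0.109² / 1² = 17.5126.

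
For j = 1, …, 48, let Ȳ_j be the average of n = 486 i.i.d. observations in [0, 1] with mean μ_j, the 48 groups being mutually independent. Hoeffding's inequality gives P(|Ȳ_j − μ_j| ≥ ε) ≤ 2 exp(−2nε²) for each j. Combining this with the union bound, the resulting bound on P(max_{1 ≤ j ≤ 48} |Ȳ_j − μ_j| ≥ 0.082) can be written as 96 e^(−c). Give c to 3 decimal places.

Union bound over the 48 events: P(max_{1 ≤ j ≤ 48} |Ȳ_j − μ_j| ≥ 0.082) ≤ 48·2·exp(−2nε²) = 96 exp(−2·486·0.082²).
So c = 2·486·0.082² = 6.5357.

6.536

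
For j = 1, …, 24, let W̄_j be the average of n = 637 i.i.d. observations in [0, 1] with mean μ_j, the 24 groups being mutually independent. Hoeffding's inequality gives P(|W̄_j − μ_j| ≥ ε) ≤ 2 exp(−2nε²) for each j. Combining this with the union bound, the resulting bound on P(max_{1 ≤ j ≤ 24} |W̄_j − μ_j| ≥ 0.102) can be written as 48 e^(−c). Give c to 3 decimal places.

13.255

Union bound over the 24 events: P(max_{1 ≤ j ≤ 24} |W̄_j − μ_j| ≥ 0.102) ≤ 24·2·exp(−2nε²) = 48 exp(−2·637·0.102²).
So c = 2·637·0.102² = 13.2547.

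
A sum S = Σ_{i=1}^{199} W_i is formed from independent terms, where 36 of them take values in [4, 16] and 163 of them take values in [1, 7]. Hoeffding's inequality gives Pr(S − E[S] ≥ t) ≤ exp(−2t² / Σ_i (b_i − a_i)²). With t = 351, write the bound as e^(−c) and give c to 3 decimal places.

22.295

Σ(b_i − a_i)² = 36·12² + 163·6² = 11052.
c = 2t² / 11052 = 2·351² / 11052 = 22.2948.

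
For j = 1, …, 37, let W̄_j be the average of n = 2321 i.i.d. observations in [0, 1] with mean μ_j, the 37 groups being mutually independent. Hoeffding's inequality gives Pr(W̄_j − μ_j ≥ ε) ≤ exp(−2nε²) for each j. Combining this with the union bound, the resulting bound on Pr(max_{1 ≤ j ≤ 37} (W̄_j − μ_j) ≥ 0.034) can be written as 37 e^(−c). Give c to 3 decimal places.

5.366

Union bound over the 37 events: Pr(max_{1 ≤ j ≤ 37} (W̄_j − μ_j) ≥ 0.034) ≤ 37·exp(−2nε²) = 37 exp(−2·2321·0.034²).
So c = 2·2321·0.034² = 5.3662.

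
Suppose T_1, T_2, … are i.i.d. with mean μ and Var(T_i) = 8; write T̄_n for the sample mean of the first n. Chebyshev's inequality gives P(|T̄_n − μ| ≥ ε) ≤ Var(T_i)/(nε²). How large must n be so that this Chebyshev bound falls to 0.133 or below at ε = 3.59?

Require 8/(n·3.59²) ≤ 0.133, i.e. n ≥ 8/(0.133·3.59²) = 4.667.
The smallest integer n is 5.

5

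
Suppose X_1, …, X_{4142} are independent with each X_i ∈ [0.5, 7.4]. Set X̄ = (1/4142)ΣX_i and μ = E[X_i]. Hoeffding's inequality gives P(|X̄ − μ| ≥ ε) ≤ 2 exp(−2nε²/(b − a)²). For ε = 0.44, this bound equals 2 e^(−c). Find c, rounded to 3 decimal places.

c = 2nε²/(b − a)² = 2·4142·0.44² / 6.9² = 33.6858.

33.686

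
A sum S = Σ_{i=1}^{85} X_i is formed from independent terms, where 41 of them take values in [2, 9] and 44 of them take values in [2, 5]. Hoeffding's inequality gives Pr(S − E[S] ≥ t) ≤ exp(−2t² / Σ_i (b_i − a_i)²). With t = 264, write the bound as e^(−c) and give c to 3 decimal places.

57.959

Σ(b_i − a_i)² = 41·7² + 44·3² = 2405.
c = 2t² / 2405 = 2·264² / 2405 = 57.9593.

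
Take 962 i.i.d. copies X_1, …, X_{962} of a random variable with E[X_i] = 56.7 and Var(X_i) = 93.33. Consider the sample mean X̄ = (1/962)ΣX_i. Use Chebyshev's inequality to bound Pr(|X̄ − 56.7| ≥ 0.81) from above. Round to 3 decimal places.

Var(X̄) = Var(X_i)/n = 93.33/962 = 0.097017.
Chebyshev: Pr(|X̄ − 56.7| ≥ 0.81) ≤ Var(X̄)/(0.81)² = 93.33/(962·0.81²) = 0.1479.

0.148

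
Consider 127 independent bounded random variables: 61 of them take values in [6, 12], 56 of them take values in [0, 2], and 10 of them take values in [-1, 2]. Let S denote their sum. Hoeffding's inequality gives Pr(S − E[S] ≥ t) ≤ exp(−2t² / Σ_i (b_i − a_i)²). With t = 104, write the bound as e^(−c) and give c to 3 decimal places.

Σ(b_i − a_i)² = 61·6² + 56·2² + 10·3² = 2510.
c = 2t² / 2510 = 2·104² / 2510 = 8.6183.

8.618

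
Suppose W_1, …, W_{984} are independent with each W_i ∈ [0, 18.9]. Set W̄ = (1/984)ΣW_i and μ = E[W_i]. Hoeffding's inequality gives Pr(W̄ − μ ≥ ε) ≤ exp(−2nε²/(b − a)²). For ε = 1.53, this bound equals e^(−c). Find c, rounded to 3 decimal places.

c = 2nε²/(b − a)² = 2·984·1.53² / 18.9² = 12.8969.

12.897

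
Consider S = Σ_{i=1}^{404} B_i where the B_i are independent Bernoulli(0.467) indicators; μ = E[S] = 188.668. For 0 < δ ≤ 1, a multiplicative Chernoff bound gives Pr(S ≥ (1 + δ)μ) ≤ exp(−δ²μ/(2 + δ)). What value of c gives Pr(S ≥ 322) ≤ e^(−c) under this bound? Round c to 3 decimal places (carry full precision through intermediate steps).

34.812

Write 322 = (1 + δ)μ, so δ = 322/188.668 − 1 = 0.7067017…
Then the exponent is δ²μ/(2 + δ) = (322 − μ)² / (μ·(2 + δ)) = 34.812094.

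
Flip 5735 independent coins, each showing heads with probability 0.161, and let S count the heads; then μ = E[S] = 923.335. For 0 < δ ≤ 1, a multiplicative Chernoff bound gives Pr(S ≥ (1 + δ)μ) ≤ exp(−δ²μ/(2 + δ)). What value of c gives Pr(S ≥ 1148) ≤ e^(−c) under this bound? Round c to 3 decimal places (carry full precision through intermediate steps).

24.368

Write 1148 = (1 + δ)μ, so δ = 1148/923.335 − 1 = 0.2433191…
Then the exponent is δ²μ/(2 + δ) = (1148 − μ)² / (μ·(2 + δ)) = 24.368034.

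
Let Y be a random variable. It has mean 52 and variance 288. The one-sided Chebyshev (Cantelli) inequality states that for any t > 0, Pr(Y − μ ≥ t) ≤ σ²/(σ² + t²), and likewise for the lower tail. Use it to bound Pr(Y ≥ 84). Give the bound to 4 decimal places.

Here σ² = 288 and t = 32, so σ² + t² = 1312.
Cantelli's bound: 288/1312 = 0.2195.

0.2195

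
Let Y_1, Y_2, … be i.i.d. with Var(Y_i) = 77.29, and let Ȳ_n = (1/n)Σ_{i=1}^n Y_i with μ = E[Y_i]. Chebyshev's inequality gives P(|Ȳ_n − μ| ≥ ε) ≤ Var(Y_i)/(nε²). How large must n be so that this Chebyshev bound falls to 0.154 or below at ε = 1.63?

Require 77.29/(n·1.63²) ≤ 0.154, i.e. n ≥ 77.29/(0.154·1.63²) = 188.898.
The smallest integer n is 189.

189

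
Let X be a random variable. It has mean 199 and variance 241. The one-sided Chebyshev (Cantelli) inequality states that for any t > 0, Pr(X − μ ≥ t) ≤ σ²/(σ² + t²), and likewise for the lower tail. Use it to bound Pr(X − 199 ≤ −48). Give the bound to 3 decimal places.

Here σ² = 241 and t = 48, so σ² + t² = 2545.
Cantelli's bound: 241/2545 = 0.0947.

0.095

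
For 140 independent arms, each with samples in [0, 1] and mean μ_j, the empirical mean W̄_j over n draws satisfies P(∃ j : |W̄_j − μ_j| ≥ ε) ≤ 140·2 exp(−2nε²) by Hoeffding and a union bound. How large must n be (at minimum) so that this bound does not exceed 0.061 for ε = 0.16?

165

Need 2·140·exp(−2nε²) ≤ 0.061, i.e. exp(−2nε²) ≤ 0.061/280.
So 2nε² ≥ ln(280/0.061) = 8.431671.
Hence n ≥ 8.431671/(2·0.16²) = 164.681.
The smallest integer n is 165.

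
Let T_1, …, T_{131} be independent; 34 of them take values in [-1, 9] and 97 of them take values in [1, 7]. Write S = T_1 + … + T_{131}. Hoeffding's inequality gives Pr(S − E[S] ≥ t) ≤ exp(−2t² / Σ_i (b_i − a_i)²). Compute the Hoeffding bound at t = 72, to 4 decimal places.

Σ(b_i − a_i)² = 34·10² + 97·6² = 6892.
Exponent = 2·72² / 6892 = 1.50435.
Bound = exp(−1.50435) = 0.22216.

0.2222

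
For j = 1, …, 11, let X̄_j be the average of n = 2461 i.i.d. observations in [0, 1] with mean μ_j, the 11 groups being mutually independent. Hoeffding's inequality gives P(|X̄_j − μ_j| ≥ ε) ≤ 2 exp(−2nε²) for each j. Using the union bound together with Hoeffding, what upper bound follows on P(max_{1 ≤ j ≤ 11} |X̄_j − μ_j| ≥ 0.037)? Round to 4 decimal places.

Per-experiment Hoeffding bound: 2·exp(−2·2461·0.037²) = 2·exp(−6.73822) = 0.0023695.
Union bound over 11 events: 11·0.0023695 = 0.02606.

0.0261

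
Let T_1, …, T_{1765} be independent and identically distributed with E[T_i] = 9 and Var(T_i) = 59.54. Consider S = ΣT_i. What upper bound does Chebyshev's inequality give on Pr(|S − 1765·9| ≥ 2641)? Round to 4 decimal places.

0.0151

Var(S) = n·Var(T_i) = 1765·59.54 = 105088.1.
Chebyshev: Pr(|S − 1765·9| ≥ 2641) ≤ Var(S)/2641² = 105088.1/6974881 = 0.0151.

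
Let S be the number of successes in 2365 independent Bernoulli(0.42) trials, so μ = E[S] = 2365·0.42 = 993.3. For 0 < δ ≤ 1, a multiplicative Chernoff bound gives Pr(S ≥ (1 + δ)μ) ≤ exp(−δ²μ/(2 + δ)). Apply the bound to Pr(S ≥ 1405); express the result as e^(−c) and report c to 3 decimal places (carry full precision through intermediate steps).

70.674

Write 1405 = (1 + δ)μ, so δ = 1405/993.3 − 1 = 0.414477…
Then the exponent is δ²μ/(2 + δ) = (1405 − μ)² / (μ·(2 + δ)) = 70.673765.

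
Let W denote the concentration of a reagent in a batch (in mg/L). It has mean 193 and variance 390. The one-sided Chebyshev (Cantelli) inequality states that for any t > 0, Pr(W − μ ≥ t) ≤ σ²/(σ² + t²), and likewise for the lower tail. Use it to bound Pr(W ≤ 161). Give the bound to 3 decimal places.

Here σ² = 390 and t = 32, so σ² + t² = 1414.
Cantelli's bound: 390/1414 = 0.2758.

0.276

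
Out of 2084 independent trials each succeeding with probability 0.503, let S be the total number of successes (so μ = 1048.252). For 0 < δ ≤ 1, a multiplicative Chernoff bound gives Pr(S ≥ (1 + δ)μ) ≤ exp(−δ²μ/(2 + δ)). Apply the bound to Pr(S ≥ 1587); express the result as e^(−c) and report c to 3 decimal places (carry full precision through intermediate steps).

110.141

Write 1587 = (1 + δ)μ, so δ = 1587/1048.252 − 1 = 0.5139489…
Then the exponent is δ²μ/(2 + δ) = (1587 − μ)² / (μ·(2 + δ)) = 110.141044.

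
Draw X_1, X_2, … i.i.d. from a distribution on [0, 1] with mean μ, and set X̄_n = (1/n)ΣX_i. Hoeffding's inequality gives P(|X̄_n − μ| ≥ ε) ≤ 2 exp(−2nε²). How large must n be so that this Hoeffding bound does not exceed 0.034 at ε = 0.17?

Require 2·exp(−2nε²) ≤ 0.034, i.e. 2nε² ≥ ln(2/0.034) = 4.074542.
So n ≥ 4.074542 / (2·0.17²) = 70.494.
The smallest integer n is 71.

71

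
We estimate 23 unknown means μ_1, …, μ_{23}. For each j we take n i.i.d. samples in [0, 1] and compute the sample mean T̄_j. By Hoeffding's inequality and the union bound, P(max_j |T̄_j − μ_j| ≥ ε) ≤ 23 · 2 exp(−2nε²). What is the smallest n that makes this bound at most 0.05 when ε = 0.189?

Need 2·23·exp(−2nε²) ≤ 0.05, i.e. exp(−2nε²) ≤ 0.05/46.
So 2nε² ≥ ln(46/0.05) = 6.824374.
Hence n ≥ 6.824374/(2·0.189²) = 95.523.
The smallest integer n is 96.

96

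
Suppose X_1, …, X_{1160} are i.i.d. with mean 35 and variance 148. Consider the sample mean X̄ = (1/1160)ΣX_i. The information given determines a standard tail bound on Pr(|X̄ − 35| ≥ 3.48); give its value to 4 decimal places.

0.0105

With mean and variance of each term known, Chebyshev's inequality bounds the deviation of the sum (or sample mean).
Var(X̄) = Var(X_i)/n = 148/1160 = 0.12759.
Chebyshev: Pr(|X̄ − 35| ≥ 3.48) ≤ Var(X̄)/(3.48)² = 148/(1160·3.48²) = 0.0105.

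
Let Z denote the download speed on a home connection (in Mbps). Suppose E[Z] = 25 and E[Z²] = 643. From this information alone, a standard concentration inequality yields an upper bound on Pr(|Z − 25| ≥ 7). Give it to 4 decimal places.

0.3673

The first two moments determine the variance, so Chebyshev's inequality is the sharpest standard bound available.
Var(Z) = E[Z²] − (E[Z])² = 643 − 625 = 18.
Chebyshev's inequality: Pr(|Z − μ| ≥ t) ≤ Var(Z)/t² = 18/49 = 0.3673.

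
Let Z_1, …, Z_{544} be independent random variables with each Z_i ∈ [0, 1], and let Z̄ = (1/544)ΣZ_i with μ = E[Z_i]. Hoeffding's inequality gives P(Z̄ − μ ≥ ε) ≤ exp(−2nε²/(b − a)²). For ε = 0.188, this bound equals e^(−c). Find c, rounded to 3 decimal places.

38.454

c = 2nε²/(b − a)² = 2·544·0.188² / 1² = 38.4543.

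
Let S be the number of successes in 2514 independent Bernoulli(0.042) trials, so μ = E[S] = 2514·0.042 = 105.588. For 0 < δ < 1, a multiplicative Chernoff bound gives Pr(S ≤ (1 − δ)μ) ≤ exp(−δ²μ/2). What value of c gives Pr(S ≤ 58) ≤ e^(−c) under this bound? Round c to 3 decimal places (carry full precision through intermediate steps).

10.724

Write 58 = (1 − δ)μ, so δ = 1 − 58/105.588 = 0.4506952…
Then the exponent is δ²μ/2 = (μ − 58)²/(2μ) = 10.723841.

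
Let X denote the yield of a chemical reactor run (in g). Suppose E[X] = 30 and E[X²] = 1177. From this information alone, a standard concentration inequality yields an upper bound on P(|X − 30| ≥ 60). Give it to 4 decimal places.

0.0769

The first two moments determine the variance, so Chebyshev's inequality is the sharpest standard bound available.
Var(X) = E[X²] − (E[X])² = 1177 − 900 = 277.
Chebyshev's inequality: P(|X − μ| ≥ t) ≤ Var(X)/t² = 277/3600 = 0.0769.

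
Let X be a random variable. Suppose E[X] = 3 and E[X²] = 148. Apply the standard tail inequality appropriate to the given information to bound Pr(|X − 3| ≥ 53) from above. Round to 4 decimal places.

The first two moments determine the variance, so Chebyshev's inequality is the sharpest standard bound available.
Var(X) = E[X²] − (E[X])² = 148 − 9 = 139.
Chebyshev's inequality: Pr(|X − μ| ≥ t) ≤ Var(X)/t² = 139/2809 = 0.0495.

0.0495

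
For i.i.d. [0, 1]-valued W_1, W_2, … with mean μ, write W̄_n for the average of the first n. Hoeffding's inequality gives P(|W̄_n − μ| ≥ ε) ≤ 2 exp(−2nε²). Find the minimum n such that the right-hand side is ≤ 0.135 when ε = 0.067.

Require 2·exp(−2nε²) ≤ 0.135, i.e. 2nε² ≥ ln(2/0.135) = 2.695628.
So n ≥ 2.695628 / (2·0.067²) = 300.248.
The smallest integer n is 301.

301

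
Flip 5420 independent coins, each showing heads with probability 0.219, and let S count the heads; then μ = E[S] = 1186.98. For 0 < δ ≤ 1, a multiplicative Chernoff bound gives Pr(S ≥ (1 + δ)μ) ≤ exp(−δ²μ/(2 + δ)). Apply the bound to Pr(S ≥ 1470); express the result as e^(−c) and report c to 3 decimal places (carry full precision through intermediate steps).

30.147

Write 1470 = (1 + δ)μ, so δ = 1470/1186.98 − 1 = 0.238437…
Then the exponent is δ²μ/(2 + δ) = (1470 − μ)² / (μ·(2 + δ)) = 30.147130.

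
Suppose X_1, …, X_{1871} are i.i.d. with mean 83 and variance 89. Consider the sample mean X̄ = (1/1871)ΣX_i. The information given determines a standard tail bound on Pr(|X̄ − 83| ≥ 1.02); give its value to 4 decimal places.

0.0457

With mean and variance of each term known, Chebyshev's inequality bounds the deviation of the sum (or sample mean).
Var(X̄) = Var(X_i)/n = 89/1871 = 0.047568.
Chebyshev: Pr(|X̄ − 83| ≥ 1.02) ≤ Var(X̄)/(1.02)² = 89/(1871·1.02²) = 0.0457.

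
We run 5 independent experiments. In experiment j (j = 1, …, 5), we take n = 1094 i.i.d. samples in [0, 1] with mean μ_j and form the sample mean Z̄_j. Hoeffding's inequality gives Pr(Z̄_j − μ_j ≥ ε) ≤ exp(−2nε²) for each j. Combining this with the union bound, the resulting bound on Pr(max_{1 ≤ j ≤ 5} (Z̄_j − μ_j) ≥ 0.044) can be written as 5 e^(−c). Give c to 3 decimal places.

4.236

Union bound over the 5 events: Pr(max_{1 ≤ j ≤ 5} (Z̄_j − μ_j) ≥ 0.044) ≤ 5·exp(−2nε²) = 5 exp(−2·1094·0.044²).
So c = 2·1094·0.044² = 4.2360.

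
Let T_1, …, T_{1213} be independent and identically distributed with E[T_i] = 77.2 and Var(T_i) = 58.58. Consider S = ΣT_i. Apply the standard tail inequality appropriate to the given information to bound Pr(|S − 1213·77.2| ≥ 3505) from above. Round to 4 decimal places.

0.0058

With mean and variance of each term known, Chebyshev's inequality bounds the deviation of the sum (or sample mean).
Var(S) = n·Var(T_i) = 1213·58.58 = 71057.54.
Chebyshev: Pr(|S − 1213·77.2| ≥ 3505) ≤ Var(S)/3505² = 71057.54/12285025 = 0.0058.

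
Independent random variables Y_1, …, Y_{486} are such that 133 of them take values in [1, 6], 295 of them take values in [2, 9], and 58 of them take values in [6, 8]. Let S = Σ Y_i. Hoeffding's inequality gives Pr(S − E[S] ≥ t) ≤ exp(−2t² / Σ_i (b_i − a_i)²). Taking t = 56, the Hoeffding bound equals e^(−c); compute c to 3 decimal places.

Σ(b_i − a_i)² = 133·5² + 295·7² + 58·2² = 18012.
c = 2t² / 18012 = 2·56² / 18012 = 0.3482.

0.348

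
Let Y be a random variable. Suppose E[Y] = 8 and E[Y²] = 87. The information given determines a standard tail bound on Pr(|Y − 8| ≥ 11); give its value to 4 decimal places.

0.1901

The first two moments determine the variance, so Chebyshev's inequality is the sharpest standard bound available.
Var(Y) = E[Y²] − (E[Y])² = 87 − 64 = 23.
Chebyshev's inequality: Pr(|Y − μ| ≥ t) ≤ Var(Y)/t² = 23/121 = 0.1901.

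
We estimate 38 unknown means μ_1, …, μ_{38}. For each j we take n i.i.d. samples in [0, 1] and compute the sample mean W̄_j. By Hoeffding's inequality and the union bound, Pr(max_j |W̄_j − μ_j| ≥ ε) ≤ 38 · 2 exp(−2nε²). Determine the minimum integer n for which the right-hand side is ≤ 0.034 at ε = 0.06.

1072

Need 2·38·exp(−2nε²) ≤ 0.034, i.e. exp(−2nε²) ≤ 0.034/76.
So 2nε² ≥ ln(76/0.034) = 7.712128.
Hence n ≥ 7.712128/(2·0.06²) = 1071.129.
The smallest integer n is 1072.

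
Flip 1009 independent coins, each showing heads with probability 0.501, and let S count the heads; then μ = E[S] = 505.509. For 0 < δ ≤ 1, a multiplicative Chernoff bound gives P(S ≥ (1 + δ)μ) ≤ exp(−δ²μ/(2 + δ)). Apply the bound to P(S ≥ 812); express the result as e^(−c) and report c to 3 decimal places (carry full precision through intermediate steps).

71.299

Write 812 = (1 + δ)μ, so δ = 812/505.509 − 1 = 0.6063018…
Then the exponent is δ²μ/(2 + δ) = (812 − μ)² / (μ·(2 + δ)) = 71.298741.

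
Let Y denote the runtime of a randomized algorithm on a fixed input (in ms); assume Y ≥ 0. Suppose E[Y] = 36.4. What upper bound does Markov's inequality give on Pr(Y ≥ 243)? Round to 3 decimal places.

0.150

Markov's inequality: for a non-negative random variable, Pr(Y ≥ a) ≤ E[Y]/a.
Here E[Y] = 36.4 and a = 243, so the bound is 36.4/243 = 0.1498.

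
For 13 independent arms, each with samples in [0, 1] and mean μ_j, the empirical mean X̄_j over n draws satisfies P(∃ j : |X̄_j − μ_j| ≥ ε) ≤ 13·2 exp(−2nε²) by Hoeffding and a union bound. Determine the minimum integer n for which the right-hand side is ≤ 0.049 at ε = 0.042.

Need 2·13·exp(−2nε²) ≤ 0.049, i.e. exp(−2nε²) ≤ 0.049/26.
So 2nε² ≥ ln(26/0.049) = 6.274032.
Hence n ≥ 6.274032/(2·0.042²) = 1778.354.
The smallest integer n is 1779.

1779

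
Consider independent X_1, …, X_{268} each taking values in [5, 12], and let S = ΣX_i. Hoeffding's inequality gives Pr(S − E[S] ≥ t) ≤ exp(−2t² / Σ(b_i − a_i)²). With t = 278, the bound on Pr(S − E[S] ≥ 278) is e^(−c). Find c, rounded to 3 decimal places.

Σ(b_i − a_i)² = 268·(7)² = 13132.
c = 2t²/13132 = 2·278²/13132 = 11.7703.

11.770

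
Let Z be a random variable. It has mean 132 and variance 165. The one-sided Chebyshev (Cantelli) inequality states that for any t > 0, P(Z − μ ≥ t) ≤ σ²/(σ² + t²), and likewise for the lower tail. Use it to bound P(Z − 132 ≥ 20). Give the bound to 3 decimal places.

Here σ² = 165 and t = 20, so σ² + t² = 565.
Cantelli's bound: 165/565 = 0.2920.

0.292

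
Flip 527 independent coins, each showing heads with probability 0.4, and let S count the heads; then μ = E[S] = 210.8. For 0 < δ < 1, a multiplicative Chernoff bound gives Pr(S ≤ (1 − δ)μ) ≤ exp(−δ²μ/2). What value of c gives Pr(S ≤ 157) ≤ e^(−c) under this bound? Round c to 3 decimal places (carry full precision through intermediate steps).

6.865

Write 157 = (1 − δ)μ, so δ = 1 − 157/210.8 = 0.2552182…
Then the exponent is δ²μ/2 = (μ − 157)²/(2μ) = 6.865370.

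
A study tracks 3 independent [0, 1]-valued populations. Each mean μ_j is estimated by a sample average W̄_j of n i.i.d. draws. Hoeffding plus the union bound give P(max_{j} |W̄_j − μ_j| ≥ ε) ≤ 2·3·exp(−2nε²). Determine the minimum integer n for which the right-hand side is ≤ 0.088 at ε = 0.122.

142

Need 2·3·exp(−2nε²) ≤ 0.088, i.e. exp(−2nε²) ≤ 0.088/6.
So 2nε² ≥ ln(6/0.088) = 4.222178.
Hence n ≥ 4.222178/(2·0.122²) = 141.836.
The smallest integer n is 142.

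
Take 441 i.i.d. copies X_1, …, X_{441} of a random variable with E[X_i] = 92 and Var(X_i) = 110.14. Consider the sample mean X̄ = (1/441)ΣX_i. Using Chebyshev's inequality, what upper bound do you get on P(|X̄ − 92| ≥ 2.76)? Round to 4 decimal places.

0.0328

Var(X̄) = Var(X_i)/n = 110.14/441 = 0.24975.
Chebyshev: P(|X̄ − 92| ≥ 2.76) ≤ Var(X̄)/(2.76)² = 110.14/(441·2.76²) = 0.0328.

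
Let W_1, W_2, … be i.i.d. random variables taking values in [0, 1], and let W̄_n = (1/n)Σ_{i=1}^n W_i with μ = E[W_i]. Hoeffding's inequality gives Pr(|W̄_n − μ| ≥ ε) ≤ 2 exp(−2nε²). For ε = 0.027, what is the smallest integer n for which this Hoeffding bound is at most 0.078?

2226

Require 2·exp(−2nε²) ≤ 0.078, i.e. 2nε² ≥ ln(2/0.078) = 3.244194.
So n ≥ 3.244194 / (2·0.027²) = 2225.099.
The smallest integer n is 2226.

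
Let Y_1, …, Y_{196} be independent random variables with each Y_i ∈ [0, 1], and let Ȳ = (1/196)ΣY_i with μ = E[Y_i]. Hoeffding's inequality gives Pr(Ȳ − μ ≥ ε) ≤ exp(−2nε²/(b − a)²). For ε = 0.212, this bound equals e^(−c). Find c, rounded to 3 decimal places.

17.618

c = 2nε²/(b − a)² = 2·196·0.212² / 1² = 17.6180.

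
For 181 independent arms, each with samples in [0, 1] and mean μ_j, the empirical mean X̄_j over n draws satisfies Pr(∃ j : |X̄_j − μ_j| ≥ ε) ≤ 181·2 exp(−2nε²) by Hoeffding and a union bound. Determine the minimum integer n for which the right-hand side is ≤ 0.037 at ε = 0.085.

Need 2·181·exp(−2nε²) ≤ 0.037, i.e. exp(−2nε²) ≤ 0.037/362.
So 2nε² ≥ ln(362/0.037) = 9.188482.
Hence n ≥ 9.188482/(2·0.085²) = 635.881.
The smallest integer n is 636.

636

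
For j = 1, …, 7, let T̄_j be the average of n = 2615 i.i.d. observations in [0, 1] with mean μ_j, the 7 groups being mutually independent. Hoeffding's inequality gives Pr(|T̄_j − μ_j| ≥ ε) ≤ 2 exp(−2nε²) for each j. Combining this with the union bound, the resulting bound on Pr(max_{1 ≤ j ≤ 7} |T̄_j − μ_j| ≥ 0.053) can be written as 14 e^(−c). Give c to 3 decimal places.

Union bound over the 7 events: Pr(max_{1 ≤ j ≤ 7} |T̄_j − μ_j| ≥ 0.053) ≤ 7·2·exp(−2nε²) = 14 exp(−2·2615·0.053²).
So c = 2·2615·0.053² = 14.6911.

14.691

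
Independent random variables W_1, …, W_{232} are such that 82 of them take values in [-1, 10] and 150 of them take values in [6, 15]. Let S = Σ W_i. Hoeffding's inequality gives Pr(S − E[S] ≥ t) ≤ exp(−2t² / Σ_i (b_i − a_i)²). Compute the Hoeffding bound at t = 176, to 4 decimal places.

Σ(b_i − a_i)² = 82·11² + 150·9² = 22072.
Exponent = 2·176² / 22072 = 2.80681.
Bound = exp(−2.80681) = 0.06040.

0.0604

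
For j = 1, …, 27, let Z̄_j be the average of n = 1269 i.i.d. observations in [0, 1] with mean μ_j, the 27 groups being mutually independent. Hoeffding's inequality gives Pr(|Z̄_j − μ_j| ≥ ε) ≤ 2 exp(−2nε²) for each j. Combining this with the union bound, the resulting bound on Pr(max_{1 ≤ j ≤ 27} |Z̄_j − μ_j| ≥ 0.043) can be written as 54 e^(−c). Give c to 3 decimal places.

4.693

Union bound over the 27 events: Pr(max_{1 ≤ j ≤ 27} |Z̄_j − μ_j| ≥ 0.043) ≤ 27·2·exp(−2nε²) = 54 exp(−2·1269·0.043²).
So c = 2·1269·0.043² = 4.6928.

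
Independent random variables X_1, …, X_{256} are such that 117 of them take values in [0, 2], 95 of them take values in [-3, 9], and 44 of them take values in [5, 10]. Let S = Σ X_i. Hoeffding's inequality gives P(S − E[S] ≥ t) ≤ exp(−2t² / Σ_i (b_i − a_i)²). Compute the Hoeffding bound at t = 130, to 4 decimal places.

0.1090

Σ(b_i − a_i)² = 117·2² + 95·12² + 44·5² = 15248.
Exponent = 2·130² / 15248 = 2.21668.
Bound = exp(−2.21668) = 0.10897.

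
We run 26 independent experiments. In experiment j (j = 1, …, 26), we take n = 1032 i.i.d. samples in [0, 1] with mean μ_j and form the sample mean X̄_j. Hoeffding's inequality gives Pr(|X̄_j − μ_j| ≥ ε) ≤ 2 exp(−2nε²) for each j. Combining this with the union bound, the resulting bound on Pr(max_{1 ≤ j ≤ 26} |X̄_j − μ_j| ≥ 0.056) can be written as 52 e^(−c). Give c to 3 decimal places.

6.473

Union bound over the 26 events: Pr(max_{1 ≤ j ≤ 26} |X̄_j − μ_j| ≥ 0.056) ≤ 26·2·exp(−2nε²) = 52 exp(−2·1032·0.056²).
So c = 2·1032·0.056² = 6.4727.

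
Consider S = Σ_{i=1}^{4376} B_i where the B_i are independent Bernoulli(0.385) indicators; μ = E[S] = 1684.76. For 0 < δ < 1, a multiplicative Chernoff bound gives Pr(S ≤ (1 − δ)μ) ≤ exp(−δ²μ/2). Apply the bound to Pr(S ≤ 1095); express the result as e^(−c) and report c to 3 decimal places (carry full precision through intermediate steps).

103.224

Write 1095 = (1 − δ)μ, so δ = 1 − 1095/1684.76 = 0.3500558…
Then the exponent is δ²μ/2 = (μ − 1095)²/(2μ) = 103.224453.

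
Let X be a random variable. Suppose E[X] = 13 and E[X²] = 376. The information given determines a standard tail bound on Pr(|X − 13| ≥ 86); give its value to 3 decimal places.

The first two moments determine the variance, so Chebyshev's inequality is the sharpest standard bound available.
Var(X) = E[X²] − (E[X])² = 376 − 169 = 207.
Chebyshev's inequality: Pr(|X − μ| ≥ t) ≤ Var(X)/t² = 207/7396 = 0.0280.

0.028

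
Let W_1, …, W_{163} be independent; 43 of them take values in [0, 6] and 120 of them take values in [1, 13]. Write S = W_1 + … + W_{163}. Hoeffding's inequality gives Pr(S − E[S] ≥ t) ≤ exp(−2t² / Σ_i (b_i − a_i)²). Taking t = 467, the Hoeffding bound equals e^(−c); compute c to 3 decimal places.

Σ(b_i − a_i)² = 43·6² + 120·12² = 18828.
c = 2t² / 18828 = 2·467² / 18828 = 23.1665.

23.166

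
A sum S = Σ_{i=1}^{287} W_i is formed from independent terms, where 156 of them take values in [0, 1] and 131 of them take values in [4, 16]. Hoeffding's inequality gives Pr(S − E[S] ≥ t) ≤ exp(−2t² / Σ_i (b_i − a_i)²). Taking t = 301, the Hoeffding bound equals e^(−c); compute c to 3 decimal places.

Σ(b_i − a_i)² = 156·1² + 131·12² = 19020.
c = 2t² / 19020 = 2·301² / 19020 = 9.5269.

9.527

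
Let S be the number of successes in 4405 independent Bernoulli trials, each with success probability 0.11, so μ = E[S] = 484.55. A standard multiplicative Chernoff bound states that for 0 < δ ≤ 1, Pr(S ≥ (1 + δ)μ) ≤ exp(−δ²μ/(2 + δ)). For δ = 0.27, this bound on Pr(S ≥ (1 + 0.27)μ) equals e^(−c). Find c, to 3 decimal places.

15.561

c = δ²μ/(2 + δ) = 0.27²·484.55/(2 + 0.27) = 15.5611.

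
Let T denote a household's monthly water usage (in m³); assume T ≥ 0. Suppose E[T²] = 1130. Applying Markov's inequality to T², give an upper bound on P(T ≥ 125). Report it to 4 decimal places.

0.0723

Since T ≥ 0, the event {T ≥ 125} is the same as {T² ≥ 15625}.
Markov's inequality applied to T² gives P(T² ≥ 15625) ≤ E[T²]/15625 = 1130/15625 = 0.0723.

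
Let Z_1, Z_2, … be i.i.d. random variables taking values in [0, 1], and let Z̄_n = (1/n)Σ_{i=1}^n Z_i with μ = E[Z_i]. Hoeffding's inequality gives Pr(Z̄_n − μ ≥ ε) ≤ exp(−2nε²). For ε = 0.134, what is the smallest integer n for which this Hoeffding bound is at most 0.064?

77

Require exp(−2nε²) ≤ 0.064, i.e. 2nε² ≥ ln(1/0.064) = 2.748872.
So n ≥ 2.748872 / (2·0.134²) = 76.545.
The smallest integer n is 77.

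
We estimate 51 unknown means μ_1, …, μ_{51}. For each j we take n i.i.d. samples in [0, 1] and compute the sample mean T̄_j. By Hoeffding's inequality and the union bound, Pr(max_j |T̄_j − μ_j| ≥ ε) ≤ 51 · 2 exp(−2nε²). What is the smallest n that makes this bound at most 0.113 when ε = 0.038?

2357

Need 2·51·exp(−2nε²) ≤ 0.113, i.e. exp(−2nε²) ≤ 0.113/102.
So 2nε² ≥ ln(102/0.113) = 6.805340.
Hence n ≥ 6.805340/(2·0.038²) = 2356.420.
The smallest integer n is 2357.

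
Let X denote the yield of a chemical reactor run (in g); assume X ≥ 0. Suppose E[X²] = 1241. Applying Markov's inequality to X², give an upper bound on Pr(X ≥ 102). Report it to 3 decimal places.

Since X ≥ 0, the event {X ≥ 102} is the same as {X² ≥ 10404}.
Markov's inequality applied to X² gives Pr(X² ≥ 10404) ≤ E[X²]/10404 = 1241/10404 = 0.1193.

0.119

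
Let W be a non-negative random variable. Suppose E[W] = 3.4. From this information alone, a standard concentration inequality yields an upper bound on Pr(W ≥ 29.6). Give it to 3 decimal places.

0.115

Only the mean of a non-negative variable is known, so Markov's inequality is the applicable tail bound.
Markov's inequality: for a non-negative random variable, Pr(W ≥ a) ≤ E[W]/a.
Here E[W] = 3.4 and a = 29.6, so the bound is 3.4/29.6 = 0.1149.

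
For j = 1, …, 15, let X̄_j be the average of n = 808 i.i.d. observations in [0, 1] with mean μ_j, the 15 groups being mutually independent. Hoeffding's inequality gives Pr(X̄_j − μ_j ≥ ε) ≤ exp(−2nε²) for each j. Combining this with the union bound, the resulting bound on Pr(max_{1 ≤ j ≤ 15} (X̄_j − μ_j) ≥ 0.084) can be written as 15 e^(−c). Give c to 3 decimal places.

Union bound over the 15 events: Pr(max_{1 ≤ j ≤ 15} (X̄_j − μ_j) ≥ 0.084) ≤ 15·exp(−2nε²) = 15 exp(−2·808·0.084²).
So c = 2·808·0.084² = 11.4025.

11.402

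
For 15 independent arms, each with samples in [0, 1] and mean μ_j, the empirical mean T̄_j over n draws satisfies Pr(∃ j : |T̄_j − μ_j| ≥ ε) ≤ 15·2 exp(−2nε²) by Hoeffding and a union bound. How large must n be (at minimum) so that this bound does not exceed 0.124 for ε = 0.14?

Need 2·15·exp(−2nε²) ≤ 0.124, i.e. exp(−2nε²) ≤ 0.124/30.
So 2nε² ≥ ln(30/0.124) = 5.488671.
Hence n ≥ 5.488671/(2·0.14²) = 140.017.
The smallest integer n is 141.

141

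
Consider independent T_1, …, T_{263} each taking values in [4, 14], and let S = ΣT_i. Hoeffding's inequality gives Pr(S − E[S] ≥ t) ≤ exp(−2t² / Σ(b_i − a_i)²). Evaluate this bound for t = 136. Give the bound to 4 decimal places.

0.2450

Σ(b_i − a_i)² = 263·(10)² = 26300.
Exponent = 2·136²/26300 = 1.4065.
Bound = exp(−1.4065) = 0.24499.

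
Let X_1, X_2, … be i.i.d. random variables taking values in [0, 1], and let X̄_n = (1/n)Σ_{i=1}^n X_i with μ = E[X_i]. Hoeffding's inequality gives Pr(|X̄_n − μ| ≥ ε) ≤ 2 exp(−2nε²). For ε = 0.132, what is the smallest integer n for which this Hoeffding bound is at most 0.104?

85

Require 2·exp(−2nε²) ≤ 0.104, i.e. 2nε² ≥ ln(2/0.104) = 2.956512.
So n ≥ 2.956512 / (2·0.132²) = 84.840.
The smallest integer n is 85.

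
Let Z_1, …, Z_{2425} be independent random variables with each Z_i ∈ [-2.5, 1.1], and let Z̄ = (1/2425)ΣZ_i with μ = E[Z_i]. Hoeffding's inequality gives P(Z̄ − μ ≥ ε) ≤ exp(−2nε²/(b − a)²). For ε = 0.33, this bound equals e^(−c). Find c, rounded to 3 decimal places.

40.753

c = 2nε²/(b − a)² = 2·2425·0.33² / 3.6² = 40.7535.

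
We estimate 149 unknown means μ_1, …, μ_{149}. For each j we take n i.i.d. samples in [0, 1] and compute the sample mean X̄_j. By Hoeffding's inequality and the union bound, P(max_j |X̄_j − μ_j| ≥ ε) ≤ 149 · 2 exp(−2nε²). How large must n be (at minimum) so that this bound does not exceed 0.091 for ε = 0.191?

111

Need 2·149·exp(−2nε²) ≤ 0.091, i.e. exp(−2nε²) ≤ 0.091/298.
So 2nε² ≥ ln(298/0.091) = 8.093989.
Hence n ≥ 8.093989/(2·0.191²) = 110.934.
The smallest integer n is 111.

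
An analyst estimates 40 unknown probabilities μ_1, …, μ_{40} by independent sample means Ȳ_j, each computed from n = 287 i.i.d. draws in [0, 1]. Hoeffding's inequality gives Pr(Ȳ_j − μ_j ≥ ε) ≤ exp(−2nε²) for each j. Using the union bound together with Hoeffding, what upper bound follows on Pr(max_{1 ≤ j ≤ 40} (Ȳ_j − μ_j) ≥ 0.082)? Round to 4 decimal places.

0.8431

Per-experiment Hoeffding bound: exp(−2·287·0.082²) = exp(−3.85958) = 0.021077.
Union bound over 40 events: 40·0.021077 = 0.84308.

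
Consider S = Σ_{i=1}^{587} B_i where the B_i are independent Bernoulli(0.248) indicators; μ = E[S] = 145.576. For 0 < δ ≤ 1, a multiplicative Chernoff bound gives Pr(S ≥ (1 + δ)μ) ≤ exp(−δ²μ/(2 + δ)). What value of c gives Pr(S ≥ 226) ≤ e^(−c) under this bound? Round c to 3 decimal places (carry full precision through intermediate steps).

Write 226 = (1 + δ)μ, so δ = 226/145.576 − 1 = 0.5524537…
Then the exponent is δ²μ/(2 + δ) = (226 − μ)² / (μ·(2 + δ)) = 17.406990.

17.407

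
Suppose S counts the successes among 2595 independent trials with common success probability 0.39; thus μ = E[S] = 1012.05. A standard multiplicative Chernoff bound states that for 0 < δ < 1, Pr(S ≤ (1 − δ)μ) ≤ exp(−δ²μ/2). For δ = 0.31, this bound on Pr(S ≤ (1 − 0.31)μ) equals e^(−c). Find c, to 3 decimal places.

48.629

c = δ²μ/2 = 0.31²·1012.05/2 = 48.6290.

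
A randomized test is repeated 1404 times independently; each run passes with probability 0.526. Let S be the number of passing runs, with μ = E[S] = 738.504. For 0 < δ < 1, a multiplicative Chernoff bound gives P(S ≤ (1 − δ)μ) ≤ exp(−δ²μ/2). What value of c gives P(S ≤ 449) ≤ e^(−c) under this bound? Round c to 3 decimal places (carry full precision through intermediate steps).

Write 449 = (1 − δ)μ, so δ = 1 − 449/738.504 = 0.3920141…
Then the exponent is δ²μ/2 = (μ − 449)²/(2μ) = 56.744829.

56.745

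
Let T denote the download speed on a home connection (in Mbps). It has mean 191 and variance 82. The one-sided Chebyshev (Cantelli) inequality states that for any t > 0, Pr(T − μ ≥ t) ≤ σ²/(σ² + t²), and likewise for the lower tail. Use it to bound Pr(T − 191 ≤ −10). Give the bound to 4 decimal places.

0.4505

Here σ² = 82 and t = 10, so σ² + t² = 182.
Cantelli's bound: 82/182 = 0.4505.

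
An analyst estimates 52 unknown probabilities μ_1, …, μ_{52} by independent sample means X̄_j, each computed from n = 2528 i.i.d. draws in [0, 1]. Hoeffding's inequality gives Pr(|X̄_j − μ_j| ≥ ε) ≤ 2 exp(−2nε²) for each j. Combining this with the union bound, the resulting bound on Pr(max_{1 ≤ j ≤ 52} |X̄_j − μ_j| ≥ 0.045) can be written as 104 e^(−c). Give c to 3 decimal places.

Union bound over the 52 events: Pr(max_{1 ≤ j ≤ 52} |X̄_j − μ_j| ≥ 0.045) ≤ 52·2·exp(−2nε²) = 104 exp(−2·2528·0.045²).
So c = 2·2528·0.045² = 10.2384.

10.238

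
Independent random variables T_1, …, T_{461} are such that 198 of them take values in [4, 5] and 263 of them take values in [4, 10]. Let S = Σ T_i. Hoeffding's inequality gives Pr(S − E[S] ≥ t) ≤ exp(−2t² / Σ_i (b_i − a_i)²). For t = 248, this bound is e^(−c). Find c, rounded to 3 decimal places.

12.726

Σ(b_i − a_i)² = 198·1² + 263·6² = 9666.
c = 2t² / 9666 = 2·248² / 9666 = 12.7258.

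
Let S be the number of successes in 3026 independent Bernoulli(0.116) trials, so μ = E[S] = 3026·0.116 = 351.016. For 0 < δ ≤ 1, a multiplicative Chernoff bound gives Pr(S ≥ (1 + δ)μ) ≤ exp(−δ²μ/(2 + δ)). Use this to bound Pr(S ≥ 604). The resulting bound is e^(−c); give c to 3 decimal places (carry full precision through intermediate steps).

67.016

Write 604 = (1 + δ)μ, so δ = 604/351.016 − 1 = 0.7207193…
Then the exponent is δ²μ/(2 + δ) = (604 − μ)² / (μ·(2 + δ)) = 67.015531.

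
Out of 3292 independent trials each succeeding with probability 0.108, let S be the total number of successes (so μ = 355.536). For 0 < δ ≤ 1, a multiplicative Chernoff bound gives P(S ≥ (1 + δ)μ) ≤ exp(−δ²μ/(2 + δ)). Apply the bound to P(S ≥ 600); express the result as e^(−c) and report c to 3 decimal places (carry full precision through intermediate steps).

Write 600 = (1 + δ)μ, so δ = 600/355.536 − 1 = 0.6875928…
Then the exponent is δ²μ/(2 + δ) = (600 − μ)² / (μ·(2 + δ)) = 62.543585.

62.544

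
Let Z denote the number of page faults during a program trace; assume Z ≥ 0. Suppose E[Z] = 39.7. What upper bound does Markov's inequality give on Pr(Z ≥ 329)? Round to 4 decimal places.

0.1207

Markov's inequality: for a non-negative random variable, Pr(Z ≥ a) ≤ E[Z]/a.
Here E[Z] = 39.7 and a = 329, so the bound is 39.7/329 = 0.1207.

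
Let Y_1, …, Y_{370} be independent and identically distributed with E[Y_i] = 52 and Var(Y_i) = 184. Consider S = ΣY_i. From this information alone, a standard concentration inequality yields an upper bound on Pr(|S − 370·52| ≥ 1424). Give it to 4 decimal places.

With mean and variance of each term known, Chebyshev's inequality bounds the deviation of the sum (or sample mean).
Var(S) = n·Var(Y_i) = 370·184 = 68080.
Chebyshev: Pr(|S − 370·52| ≥ 1424) ≤ Var(S)/1424² = 68080/2027776 = 0.0336.

0.0336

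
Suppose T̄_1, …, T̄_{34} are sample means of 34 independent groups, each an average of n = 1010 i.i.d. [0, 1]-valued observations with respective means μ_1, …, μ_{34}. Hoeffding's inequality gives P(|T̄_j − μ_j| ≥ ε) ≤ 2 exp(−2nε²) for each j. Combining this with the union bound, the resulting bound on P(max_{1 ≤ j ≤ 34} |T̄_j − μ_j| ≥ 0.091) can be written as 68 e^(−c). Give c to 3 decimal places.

Union bound over the 34 events: P(max_{1 ≤ j ≤ 34} |T̄_j − μ_j| ≥ 0.091) ≤ 34·2·exp(−2nε²) = 68 exp(−2·1010·0.091²).
So c = 2·1010·0.091² = 16.7276.

16.728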